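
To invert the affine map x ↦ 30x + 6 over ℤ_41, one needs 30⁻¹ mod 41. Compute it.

Apply the Euclidean algorithm to 41 and 30:
41 = 1*30 + 11
30 = 2*11 + 8
11 = 1*8 + 3
8 = 2*3 + 2
3 = 1*2 + 1
2 = 2*1 + 0
gcd = 1, so the inverse exists. Back-substitute:
1 = 3 − 2
1 = −8 + 3·3
1 = 3·11 − 4·8
1 = −4·30 + 11·11
1 = 11·41 − 15·30
So 30·(-15) ≡ 1 (mod 41), and -15 ≡ 26 (mod 41).

26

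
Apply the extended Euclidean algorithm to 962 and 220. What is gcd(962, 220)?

Repeated division:
962 = 4×220 + 82
220 = 2×82 + 56
82 = 1×56 + 26
56 = 2×26 + 4
26 = 6×4 + 2
4 = 2×2 + 0
gcd(962, 220) = 2.
Working backward:
2 = 26 − 6·4
2 = −6·56 + 13·26
2 = 13·82 − 19·56
2 = −19·220 + 51·82
2 = 51·962 − 223·220
So 2 = (51)·962 + (-223)·220.

2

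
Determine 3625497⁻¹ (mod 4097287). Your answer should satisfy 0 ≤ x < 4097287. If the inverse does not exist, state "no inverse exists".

3149220

Run Euclid on (4097287, 3625497):
4097287 = 1×3625497 + 471790
3625497 = 7×471790 + 322967
471790 = 1×322967 + 148823
322967 = 2×148823 + 25321
148823 = 5×25321 + 22218
25321 = 1×22218 + 3103
22218 = 7×3103 + 497
3103 = 6×497 + 121
497 = 4×121 + 13
121 = 9×13 + 4
13 = 3×4 + 1
4 = 4×1 + 0
The gcd is 1. Working backward:
1 = 13 − 3·4
1 = −3·121 + 28·13
1 = 28·497 − 115·121
1 = −115·3103 + 718·497
1 = 718·22218 − 5141·3103
1 = −5141·25321 + 5859·22218
1 = 5859·148823 − 34436·25321
1 = −34436·322967 + 74731·148823
1 = 74731·471790 − 109167·322967
1 = −109167·3625497 + 838900·471790
1 = 838900·4097287 − 948067·3625497
So 3625497·(-948067) ≡ 1 (mod 4097287), and -948067 ≡ 3149220 (mod 4097287).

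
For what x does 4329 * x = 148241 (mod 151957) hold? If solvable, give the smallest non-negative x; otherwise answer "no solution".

no solution

gcd(4329, 151957):
151957 = 35·4329 + 442
4329 = 9·442 + 351
442 = 1·351 + 91
351 = 3·91 + 78
91 = 1·78 + 13
78 = 6·13 + 0
gcd = 13, but 13 ∤ 148241, so the congruence has no solution.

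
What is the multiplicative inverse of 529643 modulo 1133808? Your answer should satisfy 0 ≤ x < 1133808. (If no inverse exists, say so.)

Extended Euclidean algorithm:
1133808 = 2*529643 + 74522
529643 = 7*74522 + 7989
74522 = 9*7989 + 2621
7989 = 3*2621 + 126
2621 = 20*126 + 101
126 = 1*101 + 25
101 = 4*25 + 1
25 = 25*1 + 0
gcd = 1, so the inverse exists. Back-substitute:
1 = 101 − 4·25
1 = −4·126 + 5·101
1 = 5·2621 − 104·126
1 = −104·7989 + 317·2621
1 = 317·74522 − 2957·7989
1 = −2957·529643 + 21016·74522
1 = 21016·1133808 − 44989·529643
So 529643·(-44989) ≡ 1 (mod 1133808), and -44989 ≡ 1088819 (mod 1133808).

1088819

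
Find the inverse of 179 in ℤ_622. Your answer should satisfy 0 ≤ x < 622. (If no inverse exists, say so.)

Apply the Euclidean algorithm to 622 and 179:
622 = 3×179 + 85
179 = 2×85 + 9
85 = 9×9 + 4
9 = 2×4 + 1
4 = 4×1 + 0
Since gcd(179, 622) = 1, back-substitute to write 1 as a combination:
1 = 9 − 2·4
1 = −2·85 + 19·9
1 = 19·179 − 40·85
1 = −40·622 + 139·179
So 179·139 ≡ 1 (mod 622).

139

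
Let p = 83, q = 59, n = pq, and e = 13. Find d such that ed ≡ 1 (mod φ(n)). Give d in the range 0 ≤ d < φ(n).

2561

φ(n) = (p−1)(q−1) = 82·58 = 4756.
Need d with 13·d ≡ 1 (mod 4756). Apply the extended Euclidean algorithm:
4756 = 365×13 + 11
13 = 1×11 + 2
11 = 5×2 + 1
2 = 2×1 + 0
Back-substitute:
1 = 11 − 5·2
1 = −5·13 + 6·11
1 = 6·4756 − 2195·13
So 13·(-2195) ≡ 1 (mod 4756), hence d ≡ -2195 ≡ 2561 (mod 4756).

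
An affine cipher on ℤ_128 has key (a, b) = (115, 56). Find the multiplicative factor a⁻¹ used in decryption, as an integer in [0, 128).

Run Euclid on (128, 115):
128 = 1*115 + 13
115 = 8*13 + 11
13 = 1*11 + 2
11 = 5*2 + 1
2 = 2*1 + 0
The gcd is 1. Working backward:
1 = 11 − 5·2
1 = −5·13 + 6·11
1 = 6·115 − 53·13
1 = −53·128 + 59·115
So 115·59 ≡ 1 (mod 128).

59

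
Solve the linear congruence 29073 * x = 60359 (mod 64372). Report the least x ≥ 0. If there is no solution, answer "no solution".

no solution

gcd(29073, 64372):
64372 = 2*29073 + 6226
29073 = 4*6226 + 4169
6226 = 1*4169 + 2057
4169 = 2*2057 + 55
2057 = 37*55 + 22
55 = 2*22 + 11
22 = 2*11 + 0
gcd = 11, but 11 ∤ 60359, so the congruence has no solution.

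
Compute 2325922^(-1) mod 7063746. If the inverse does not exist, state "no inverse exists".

no inverse exists

Euclidean algorithm on 7063746, 2325922:
7063746 = 3·2325922 + 85980
2325922 = 27·85980 + 4462
85980 = 19·4462 + 1202
4462 = 3·1202 + 856
1202 = 1·856 + 346
856 = 2·346 + 164
346 = 2·164 + 18
164 = 9·18 + 2
18 = 9·2 + 0
Since gcd = 2 > 1, 2325922 is not a unit mod 7063746.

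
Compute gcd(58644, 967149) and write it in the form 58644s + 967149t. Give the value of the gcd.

9

Euclidean algorithm:
967149 = 16·58644 + 28845
58644 = 2·28845 + 954
28845 = 30·954 + 225
954 = 4·225 + 54
225 = 4·54 + 9
54 = 6·9 + 0
gcd(58644, 967149) = 9.
Back-substituting:
9 = 225 − 4·54
9 = −4·954 + 17·225
9 = 17·28845 − 514·954
9 = −514·58644 + 1045·28845
9 = 1045·967149 − 17234·58644
So 9 = (1045)·967149 + (-17234)·58644.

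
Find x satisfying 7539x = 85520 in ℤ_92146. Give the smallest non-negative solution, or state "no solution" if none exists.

First find gcd(7539, 92146):
92146 = 12·7539 + 1678
7539 = 4·1678 + 827
1678 = 2·827 + 24
827 = 34·24 + 11
24 = 2·11 + 2
11 = 5·2 + 1
2 = 2·1 + 0
gcd = 1, so a unique solution mod 92146 exists.
Back-substitute for the Bézout coefficients:
1 = 11 − 5·2
1 = −5·24 + 11·11
1 = 11·827 − 379·24
1 = −379·1678 + 769·827
1 = 769·7539 − 3455·1678
1 = −3455·92146 + 42229·7539
So 7539·(42229) ≡ 1 (mod 92146), giving 7539⁻¹ ≡ 42229.
x ≡ 7539⁻¹·85520 ≡ 42229·85520 ≡ 38048 (mod 92146).

38048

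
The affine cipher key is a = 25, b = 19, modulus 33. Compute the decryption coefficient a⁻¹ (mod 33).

Extended Euclidean algorithm:
33 = 1×25 + 8
25 = 3×8 + 1
8 = 8×1 + 0
gcd = 1, so the inverse exists. Back-substitute:
1 = 25 − 3·8
1 = −3·33 + 4·25
So 25·4 ≡ 1 (mod 33).

4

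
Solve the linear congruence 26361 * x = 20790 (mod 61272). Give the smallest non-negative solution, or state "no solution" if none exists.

First find gcd(26361, 61272):
61272 = 2×26361 + 8550
26361 = 3×8550 + 711
8550 = 12×711 + 18
711 = 39×18 + 9
18 = 2×9 + 0
gcd = 9 and 9 | 20790, so solutions exist. Divide through by 9: 2929x ≡ 2310 (mod 6808).
Now find 2929⁻¹ mod 6808:
6808 = 2×2929 + 950
2929 = 3×950 + 79
950 = 12×79 + 2
79 = 39×2 + 1
2 = 2×1 + 0
Back-substitute:
1 = 79 − 39·2
1 = −39·950 + 469·79
1 = 469·2929 − 1446·950
1 = −1446·6808 + 3361·2929
So 2929⁻¹ ≡ 3361 (mod 6808).
Then x ≡ 3361·2310 ≡ 2790 (mod 6808); the smallest non-negative solution is x = 2790.

2790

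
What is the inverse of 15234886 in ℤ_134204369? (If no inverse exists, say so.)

gcd(134204369, 15234886) by repeated division:
134204369 = 8*15234886 + 12325281
15234886 = 1*12325281 + 2909605
12325281 = 4*2909605 + 686861
2909605 = 4*686861 + 162161
686861 = 4*162161 + 38217
162161 = 4*38217 + 9293
38217 = 4*9293 + 1045
9293 = 8*1045 + 933
1045 = 1*933 + 112
933 = 8*112 + 37
112 = 3*37 + 1
37 = 37*1 + 0
The gcd is 1. Working backward:
1 = 112 − 3·37
1 = −3·933 + 25·112
1 = 25·1045 − 28·933
1 = −28·9293 + 249·1045
1 = 249·38217 − 1024·9293
1 = −1024·162161 + 4345·38217
1 = 4345·686861 − 18404·162161
1 = −18404·2909605 + 77961·686861
1 = 77961·12325281 − 330248·2909605
1 = −330248·15234886 + 408209·12325281
1 = 408209·134204369 − 3595920·15234886
So 15234886·(-3595920) ≡ 1 (mod 134204369), and -3595920 ≡ 130608449 (mod 134204369).

130608449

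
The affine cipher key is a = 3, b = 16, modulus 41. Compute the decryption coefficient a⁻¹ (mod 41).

gcd(41, 3) by repeated division:
41 = 13×3 + 2
3 = 1×2 + 1
2 = 2×1 + 0
The gcd is 1. Working backward:
1 = 3 − 2
1 = −41 + 14·3
So 3·14 ≡ 1 (mod 41).

14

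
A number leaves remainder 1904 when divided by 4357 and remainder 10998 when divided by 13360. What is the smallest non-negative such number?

56390198

Write x = 1904 + 4357·k. Then 4357·k ≡ 10998 − 1904 ≡ 9094 (mod 13360).
Need 4357⁻¹ mod 13360. Extended Euclid on (13360, 4357):
13360 = 3*4357 + 289
4357 = 15*289 + 22
289 = 13*22 + 3
22 = 7*3 + 1
3 = 3*1 + 0
Back-substitute:
1 = 22 − 7·3
1 = −7·289 + 92·22
1 = 92·4357 − 1387·289
1 = −1387·13360 + 4253·4357
4357⁻¹ ≡ 4253 (mod 13360), so k ≡ 4253·9094 ≡ 12942 (mod 13360).
x = 1904 + 4357·12942 = 56390198.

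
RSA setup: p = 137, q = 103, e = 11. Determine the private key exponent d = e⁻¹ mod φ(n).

12611

φ(n) = (p−1)(q−1) = 136·102 = 13872.
Need d with 11·d ≡ 1 (mod 13872). Apply the extended Euclidean algorithm:
13872 = 1261·11 + 1
11 = 11·1 + 0
Back-substitute:
1 = 13872 − 1261·11
So 11·(-1261) ≡ 1 (mod 13872), hence d ≡ -1261 ≡ 12611 (mod 13872).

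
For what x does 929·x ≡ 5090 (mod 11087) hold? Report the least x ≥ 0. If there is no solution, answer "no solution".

9362

First find gcd(929, 11087):
11087 = 11*929 + 868
929 = 1*868 + 61
868 = 14*61 + 14
61 = 4*14 + 5
14 = 2*5 + 4
5 = 1*4 + 1
4 = 4*1 + 0
gcd = 1, so a unique solution mod 11087 exists.
Back-substitute for the Bézout coefficients:
1 = 5 − 4
1 = −14 + 3·5
1 = 3·61 − 13·14
1 = −13·868 + 185·61
1 = 185·929 − 198·868
1 = −198·11087 + 2363·929
So 929·(2363) ≡ 1 (mod 11087), giving 929⁻¹ ≡ 2363.
x ≡ 929⁻¹·5090 ≡ 2363·5090 ≡ 9362 (mod 11087).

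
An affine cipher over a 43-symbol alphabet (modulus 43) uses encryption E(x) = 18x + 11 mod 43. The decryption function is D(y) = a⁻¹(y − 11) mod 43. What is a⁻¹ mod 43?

12

gcd(43, 18) by repeated division:
43 = 2*18 + 7
18 = 2*7 + 4
7 = 1*4 + 3
4 = 1*3 + 1
3 = 3*1 + 0
gcd = 1, so the inverse exists. Back-substitute:
1 = 4 − 3
1 = −7 + 2·4
1 = 2·18 − 5·7
1 = −5·43 + 12·18
So 18·12 ≡ 1 (mod 43).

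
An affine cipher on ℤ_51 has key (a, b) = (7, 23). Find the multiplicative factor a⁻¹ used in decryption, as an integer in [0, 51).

22

gcd(51, 7) by repeated division:
51 = 7×7 + 2
7 = 3×2 + 1
2 = 2×1 + 0
The gcd is 1. Working backward:
1 = 7 − 3·2
1 = −3·51 + 22·7
So 7·22 ≡ 1 (mod 51).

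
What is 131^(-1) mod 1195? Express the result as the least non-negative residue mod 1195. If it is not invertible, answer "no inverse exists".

Run Euclid on (1195, 131):
1195 = 9·131 + 16
131 = 8·16 + 3
16 = 5·3 + 1
3 = 3·1 + 0
gcd = 1, so the inverse exists. Back-substitute:
1 = 16 − 5·3
1 = −5·131 + 41·16
1 = 41·1195 − 374·131
Thus 131·(-374) ≡ 1 (mod 1195); reducing, -374 mod 1195 = 821.

821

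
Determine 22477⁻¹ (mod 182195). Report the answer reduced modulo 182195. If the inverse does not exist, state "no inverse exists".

no inverse exists

Compute gcd(22477, 182195):
182195 = 8·22477 + 2379
22477 = 9·2379 + 1066
2379 = 2·1066 + 247
1066 = 4·247 + 78
247 = 3·78 + 13
78 = 6·13 + 0
Since gcd = 13 > 1, 22477 is not a unit mod 182195.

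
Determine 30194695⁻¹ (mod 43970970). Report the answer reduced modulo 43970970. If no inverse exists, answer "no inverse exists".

no inverse exists

Compute gcd(30194695, 43970970):
43970970 = 1·30194695 + 13776275
30194695 = 2·13776275 + 2642145
13776275 = 5·2642145 + 565550
2642145 = 4·565550 + 379945
565550 = 1·379945 + 185605
379945 = 2·185605 + 8735
185605 = 21·8735 + 2170
8735 = 4·2170 + 55
2170 = 39·55 + 25
55 = 2·25 + 5
25 = 5·5 + 0
The gcd is 5, not 1, hence no inverse exists.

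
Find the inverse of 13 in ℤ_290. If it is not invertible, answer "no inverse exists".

Apply the Euclidean algorithm to 290 and 13:
290 = 22×13 + 4
13 = 3×4 + 1
4 = 4×1 + 0
The gcd is 1. Working backward:
1 = 13 − 3·4
1 = −3·290 + 67·13
So 13·67 ≡ 1 (mod 290).

67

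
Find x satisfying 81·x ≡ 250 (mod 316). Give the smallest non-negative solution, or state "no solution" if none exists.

46

First find gcd(81, 316):
316 = 3*81 + 73
81 = 1*73 + 8
73 = 9*8 + 1
8 = 8*1 + 0
gcd = 1, so a unique solution mod 316 exists.
Back-substitute for the Bézout coefficients:
1 = 73 − 9·8
1 = −9·81 + 10·73
1 = 10·316 − 39·81
So 81·(-39) ≡ 1 (mod 316), giving 81⁻¹ ≡ 277.
x ≡ 81⁻¹·250 ≡ 277·250 ≡ 46 (mod 316).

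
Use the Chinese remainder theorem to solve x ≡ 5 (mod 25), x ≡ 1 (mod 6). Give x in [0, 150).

55

Write x = 5 + 25·k. Then 25·k ≡ 1 − 5 ≡ 2 (mod 6).
Need 25⁻¹ mod 6. Extended Euclid on (6, 1):
6 = 6×1 + 0
25⁻¹ ≡ 1 (mod 6), so k ≡ 1·2 ≡ 2 (mod 6).
x = 5 + 25·2 = 55.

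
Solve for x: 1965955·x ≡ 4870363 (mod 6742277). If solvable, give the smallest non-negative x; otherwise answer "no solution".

First find gcd(1965955, 6742277):
6742277 = 3*1965955 + 844412
1965955 = 2*844412 + 277131
844412 = 3*277131 + 13019
277131 = 21*13019 + 3732
13019 = 3*3732 + 1823
3732 = 2*1823 + 86
1823 = 21*86 + 17
86 = 5*17 + 1
17 = 17*1 + 0
gcd = 1, so a unique solution mod 6742277 exists.
Back-substitute for the Bézout coefficients:
1 = 86 − 5·17
1 = −5·1823 + 106·86
1 = 106·3732 − 217·1823
1 = −217·13019 + 757·3732
1 = 757·277131 − 16114·13019
1 = −16114·844412 + 49099·277131
1 = 49099·1965955 − 114312·844412
1 = −114312·6742277 + 392035·1965955
So 1965955·(392035) ≡ 1 (mod 6742277), giving 1965955⁻¹ ≡ 392035.
x ≡ 1965955⁻¹·4870363 ≡ 392035·4870363 ≡ 592798 (mod 6742277).

592798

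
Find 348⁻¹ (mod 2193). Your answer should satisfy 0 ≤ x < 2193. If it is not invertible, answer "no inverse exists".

Compute gcd(348, 2193):
2193 = 6*348 + 105
348 = 3*105 + 33
105 = 3*33 + 6
33 = 5*6 + 3
6 = 2*3 + 0
Since gcd = 3 > 1, 348 is not a unit mod 2193.

no inverse exists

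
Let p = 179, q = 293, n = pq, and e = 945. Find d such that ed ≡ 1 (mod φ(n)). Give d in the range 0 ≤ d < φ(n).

φ(n) = (p−1)(q−1) = 178·292 = 51976.
Need d with 945·d ≡ 1 (mod 51976). Apply the extended Euclidean algorithm:
51976 = 55*945 + 1
945 = 945*1 + 0
Back-substitute:
1 = 51976 − 55·945
So 945·(-55) ≡ 1 (mod 51976), hence d ≡ -55 ≡ 51921 (mod 51976).

51921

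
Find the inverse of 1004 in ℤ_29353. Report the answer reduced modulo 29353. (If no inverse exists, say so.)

Run Euclid on (29353, 1004):
29353 = 29*1004 + 237
1004 = 4*237 + 56
237 = 4*56 + 13
56 = 4*13 + 4
13 = 3*4 + 1
4 = 4*1 + 0
The gcd is 1. Working backward:
1 = 13 − 3·4
1 = −3·56 + 13·13
1 = 13·237 − 55·56
1 = −55·1004 + 233·237
1 = 233·29353 − 6812·1004
So 1004·(-6812) ≡ 1 (mod 29353), and -6812 ≡ 22541 (mod 29353).

22541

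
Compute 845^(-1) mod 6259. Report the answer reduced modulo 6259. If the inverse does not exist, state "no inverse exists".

gcd(6259, 845) by repeated division:
6259 = 7×845 + 344
845 = 2×344 + 157
344 = 2×157 + 30
157 = 5×30 + 7
30 = 4×7 + 2
7 = 3×2 + 1
2 = 2×1 + 0
Since gcd(845, 6259) = 1, back-substitute to write 1 as a combination:
1 = 7 − 3·2
1 = −3·30 + 13·7
1 = 13·157 − 68·30
1 = −68·344 + 149·157
1 = 149·845 − 366·344
1 = −366·6259 + 2711·845
So 845·2711 ≡ 1 (mod 6259).

2711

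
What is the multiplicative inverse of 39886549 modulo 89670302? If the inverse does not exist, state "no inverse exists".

10187911

Run Euclid on (89670302, 39886549):
89670302 = 2×39886549 + 9897204
39886549 = 4×9897204 + 297733
9897204 = 33×297733 + 72015
297733 = 4×72015 + 9673
72015 = 7×9673 + 4304
9673 = 2×4304 + 1065
4304 = 4×1065 + 44
1065 = 24×44 + 9
44 = 4×9 + 8
9 = 1×8 + 1
8 = 8×1 + 0
Since gcd(39886549, 89670302) = 1, back-substitute to write 1 as a combination:
1 = 9 − 8
1 = −44 + 5·9
1 = 5·1065 − 121·44
1 = −121·4304 + 489·1065
1 = 489·9673 − 1099·4304
1 = −1099·72015 + 8182·9673
1 = 8182·297733 − 33827·72015
1 = −33827·9897204 + 1124473·297733
1 = 1124473·39886549 − 4531719·9897204
1 = −4531719·89670302 + 10187911·39886549
So 39886549·10187911 ≡ 1 (mod 89670302).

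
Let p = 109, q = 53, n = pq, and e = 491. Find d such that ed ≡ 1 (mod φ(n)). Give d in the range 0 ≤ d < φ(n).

3683

φ(n) = (p−1)(q−1) = 108·52 = 5616.
Need d with 491·d ≡ 1 (mod 5616). Apply the extended Euclidean algorithm:
5616 = 11·491 + 215
491 = 2·215 + 61
215 = 3·61 + 32
61 = 1·32 + 29
32 = 1·29 + 3
29 = 9·3 + 2
3 = 1·2 + 1
2 = 2·1 + 0
Back-substitute:
1 = 3 − 2
1 = −29 + 10·3
1 = 10·32 − 11·29
1 = −11·61 + 21·32
1 = 21·215 − 74·61
1 = −74·491 + 169·215
1 = 169·5616 − 1933·491
So 491·(-1933) ≡ 1 (mod 5616), hence d ≡ -1933 ≡ 3683 (mod 5616).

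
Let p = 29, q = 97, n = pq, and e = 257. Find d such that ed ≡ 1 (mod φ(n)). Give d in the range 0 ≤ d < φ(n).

1025

φ(n) = (p−1)(q−1) = 28·96 = 2688.
Need d with 257·d ≡ 1 (mod 2688). Apply the extended Euclidean algorithm:
2688 = 10×257 + 118
257 = 2×118 + 21
118 = 5×21 + 13
21 = 1×13 + 8
13 = 1×8 + 5
8 = 1×5 + 3
5 = 1×3 + 2
3 = 1×2 + 1
2 = 2×1 + 0
Back-substitute:
1 = 3 − 2
1 = −5 + 2·3
1 = 2·8 − 3·5
1 = −3·13 + 5·8
1 = 5·21 − 8·13
1 = −8·118 + 45·21
1 = 45·257 − 98·118
1 = −98·2688 + 1025·257
So 257·1025 ≡ 1 (mod 2688), hence d = 1025.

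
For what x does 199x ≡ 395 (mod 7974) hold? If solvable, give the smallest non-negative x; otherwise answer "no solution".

7415

First find gcd(199, 7974):
7974 = 40·199 + 14
199 = 14·14 + 3
14 = 4·3 + 2
3 = 1·2 + 1
2 = 2·1 + 0
gcd = 1, so a unique solution mod 7974 exists.
Back-substitute for the Bézout coefficients:
1 = 3 − 2
1 = −14 + 5·3
1 = 5·199 − 71·14
1 = −71·7974 + 2845·199
So 199·(2845) ≡ 1 (mod 7974), giving 199⁻¹ ≡ 2845.
x ≡ 199⁻¹·395 ≡ 2845·395 ≡ 7415 (mod 7974).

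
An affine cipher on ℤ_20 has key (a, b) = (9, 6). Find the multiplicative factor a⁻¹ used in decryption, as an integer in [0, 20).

9

Apply the Euclidean algorithm to 20 and 9:
20 = 2·9 + 2
9 = 4·2 + 1
2 = 2·1 + 0
gcd = 1, so the inverse exists. Back-substitute:
1 = 9 − 4·2
1 = −4·20 + 9·9
So 9·9 ≡ 1 (mod 20).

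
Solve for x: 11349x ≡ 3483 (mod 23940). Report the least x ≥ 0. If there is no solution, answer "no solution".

First find gcd(11349, 23940):
23940 = 2*11349 + 1242
11349 = 9*1242 + 171
1242 = 7*171 + 45
171 = 3*45 + 36
45 = 1*36 + 9
36 = 4*9 + 0
gcd = 9 and 9 | 3483, so solutions exist. Divide through by 9: 1261x ≡ 387 (mod 2660).
Now find 1261⁻¹ mod 2660:
2660 = 2*1261 + 138
1261 = 9*138 + 19
138 = 7*19 + 5
19 = 3*5 + 4
5 = 1*4 + 1
4 = 4*1 + 0
Back-substitute:
1 = 5 − 4
1 = −19 + 4·5
1 = 4·138 − 29·19
1 = −29·1261 + 265·138
1 = 265·2660 − 559·1261
So 1261·(-559) ≡ 1 (mod 2660), i.e. 1261⁻¹ ≡ 2101.
Then x ≡ 2101·387 ≡ 1787 (mod 2660); the smallest non-negative solution is x = 1787.

1787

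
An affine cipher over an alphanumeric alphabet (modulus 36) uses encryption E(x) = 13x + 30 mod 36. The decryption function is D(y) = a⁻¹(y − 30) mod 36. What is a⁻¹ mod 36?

25

Run Euclid on (36, 13):
36 = 2·13 + 10
13 = 1·10 + 3
10 = 3·3 + 1
3 = 3·1 + 0
The gcd is 1. Working backward:
1 = 10 − 3·3
1 = −3·13 + 4·10
1 = 4·36 − 11·13
Hence 13⁻¹ ≡ -11 ≡ 25 (mod 36).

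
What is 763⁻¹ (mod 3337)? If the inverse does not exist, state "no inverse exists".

gcd(3337, 763) by repeated division:
3337 = 4·763 + 285
763 = 2·285 + 193
285 = 1·193 + 92
193 = 2·92 + 9
92 = 10·9 + 2
9 = 4·2 + 1
2 = 2·1 + 0
gcd = 1, so the inverse exists. Back-substitute:
1 = 9 − 4·2
1 = −4·92 + 41·9
1 = 41·193 − 86·92
1 = −86·285 + 127·193
1 = 127·763 − 340·285
1 = −340·3337 + 1487·763
So 763·1487 ≡ 1 (mod 3337).

1487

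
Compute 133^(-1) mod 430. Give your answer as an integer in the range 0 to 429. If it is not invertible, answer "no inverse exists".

gcd(430, 133) by repeated division:
430 = 3×133 + 31
133 = 4×31 + 9
31 = 3×9 + 4
9 = 2×4 + 1
4 = 4×1 + 0
gcd = 1, so the inverse exists. Back-substitute:
1 = 9 − 2·4
1 = −2·31 + 7·9
1 = 7·133 − 30·31
1 = −30·430 + 97·133
So 133·97 ≡ 1 (mod 430).

97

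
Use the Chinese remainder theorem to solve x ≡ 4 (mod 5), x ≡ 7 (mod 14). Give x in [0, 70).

49

Write x = 4 + 5·k. Then 5·k ≡ 7 − 4 ≡ 3 (mod 14).
Need 5⁻¹ mod 14. Extended Euclid on (14, 5):
14 = 2*5 + 4
5 = 1*4 + 1
4 = 4*1 + 0
Back-substitute:
1 = 5 − 4
1 = −14 + 3·5
5⁻¹ ≡ 3 (mod 14), so k ≡ 3·3 ≡ 9 (mod 14).
x = 4 + 5·9 = 49.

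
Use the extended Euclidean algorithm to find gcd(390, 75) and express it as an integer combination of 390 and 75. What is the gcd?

Apply Euclid's algorithm to 390 and 75:
390 = 5*75 + 15
75 = 5*15 + 0
gcd(390, 75) = 15.
Express as a combination:
15 = 390 − 5·75
So 15 = (1)·390 + (-5)·75.

15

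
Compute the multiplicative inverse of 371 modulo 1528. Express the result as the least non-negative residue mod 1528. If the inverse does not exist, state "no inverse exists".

gcd(1528, 371) by repeated division:
1528 = 4×371 + 44
371 = 8×44 + 19
44 = 2×19 + 6
19 = 3×6 + 1
6 = 6×1 + 0
Since gcd(371, 1528) = 1, back-substitute to write 1 as a combination:
1 = 19 − 3·6
1 = −3·44 + 7·19
1 = 7·371 − 59·44
1 = −59·1528 + 243·371
So 371·243 ≡ 1 (mod 1528).

243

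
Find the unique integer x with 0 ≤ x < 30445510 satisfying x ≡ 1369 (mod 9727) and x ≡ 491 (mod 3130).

1421511

Write x = 1369 + 9727·k. Then 9727·k ≡ 491 − 1369 ≡ 2252 (mod 3130).
Need 9727⁻¹ mod 3130. Extended Euclid on (3130, 337):
3130 = 9·337 + 97
337 = 3·97 + 46
97 = 2·46 + 5
46 = 9·5 + 1
5 = 5·1 + 0
Back-substitute:
1 = 46 − 9·5
1 = −9·97 + 19·46
1 = 19·337 − 66·97
1 = −66·3130 + 613·337
9727⁻¹ ≡ 613 (mod 3130), so k ≡ 613·2252 ≡ 146 (mod 3130).
x = 1369 + 9727·146 = 1421511.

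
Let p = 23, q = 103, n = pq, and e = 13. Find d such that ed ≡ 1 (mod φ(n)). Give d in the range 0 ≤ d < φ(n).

1381

φ(n) = (p−1)(q−1) = 22·102 = 2244.
Need d with 13·d ≡ 1 (mod 2244). Apply the extended Euclidean algorithm:
2244 = 172*13 + 8
13 = 1*8 + 5
8 = 1*5 + 3
5 = 1*3 + 2
3 = 1*2 + 1
2 = 2*1 + 0
Back-substitute:
1 = 3 − 2
1 = −5 + 2·3
1 = 2·8 − 3·5
1 = −3·13 + 5·8
1 = 5·2244 − 863·13
So 13·(-863) ≡ 1 (mod 2244), hence d ≡ -863 ≡ 1381 (mod 2244).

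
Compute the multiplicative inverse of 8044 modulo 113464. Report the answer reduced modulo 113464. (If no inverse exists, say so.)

no inverse exists

Compute gcd(8044, 113464):
113464 = 14*8044 + 848
8044 = 9*848 + 412
848 = 2*412 + 24
412 = 17*24 + 4
24 = 6*4 + 0
Since gcd = 4 > 1, 8044 is not a unit mod 113464.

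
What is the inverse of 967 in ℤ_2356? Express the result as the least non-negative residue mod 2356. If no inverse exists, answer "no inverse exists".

Extended Euclidean algorithm:
2356 = 2*967 + 422
967 = 2*422 + 123
422 = 3*123 + 53
123 = 2*53 + 17
53 = 3*17 + 2
17 = 8*2 + 1
2 = 2*1 + 0
gcd = 1, so the inverse exists. Back-substitute:
1 = 17 − 8·2
1 = −8·53 + 25·17
1 = 25·123 − 58·53
1 = −58·422 + 199·123
1 = 199·967 − 456·422
1 = −456·2356 + 1111·967
So 967·1111 ≡ 1 (mod 2356).

1111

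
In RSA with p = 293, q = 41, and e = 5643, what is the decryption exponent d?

3587

φ(n) = (p−1)(q−1) = 292·40 = 11680.
Need d with 5643·d ≡ 1 (mod 11680). Apply the extended Euclidean algorithm:
11680 = 2×5643 + 394
5643 = 14×394 + 127
394 = 3×127 + 13
127 = 9×13 + 10
13 = 1×10 + 3
10 = 3×3 + 1
3 = 3×1 + 0
Back-substitute:
1 = 10 − 3·3
1 = −3·13 + 4·10
1 = 4·127 − 39·13
1 = −39·394 + 121·127
1 = 121·5643 − 1733·394
1 = −1733·11680 + 3587·5643
So 5643·3587 ≡ 1 (mod 11680), hence d = 3587.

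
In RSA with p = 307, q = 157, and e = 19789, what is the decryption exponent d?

φ(n) = (p−1)(q−1) = 306·156 = 47736.
Need d with 19789·d ≡ 1 (mod 47736). Apply the extended Euclidean algorithm:
47736 = 2·19789 + 8158
19789 = 2·8158 + 3473
8158 = 2·3473 + 1212
3473 = 2·1212 + 1049
1212 = 1·1049 + 163
1049 = 6·163 + 71
163 = 2·71 + 21
71 = 3·21 + 8
21 = 2·8 + 5
8 = 1·5 + 3
5 = 1·3 + 2
3 = 1·2 + 1
2 = 2·1 + 0
Back-substitute:
1 = 3 − 2
1 = −5 + 2·3
1 = 2·8 − 3·5
1 = −3·21 + 8·8
1 = 8·71 − 27·21
1 = −27·163 + 62·71
1 = 62·1049 − 399·163
1 = −399·1212 + 461·1049
1 = 461·3473 − 1321·1212
1 = −1321·8158 + 3103·3473
1 = 3103·19789 − 7527·8158
1 = −7527·47736 + 18157·19789
So 19789·18157 ≡ 1 (mod 47736), hence d = 18157.

18157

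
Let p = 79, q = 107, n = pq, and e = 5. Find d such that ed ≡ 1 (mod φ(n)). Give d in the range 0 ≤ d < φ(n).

4961

φ(n) = (p−1)(q−1) = 78·106 = 8268.
Need d with 5·d ≡ 1 (mod 8268). Apply the extended Euclidean algorithm:
8268 = 1653*5 + 3
5 = 1*3 + 2
3 = 1*2 + 1
2 = 2*1 + 0
Back-substitute:
1 = 3 − 2
1 = −5 + 2·3
1 = 2·8268 − 3307·5
So 5·(-3307) ≡ 1 (mod 8268), hence d ≡ -3307 ≡ 4961 (mod 8268).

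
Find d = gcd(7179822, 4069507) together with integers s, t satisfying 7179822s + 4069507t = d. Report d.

13

Repeated division:
7179822 = 1*4069507 + 3110315
4069507 = 1*3110315 + 959192
3110315 = 3*959192 + 232739
959192 = 4*232739 + 28236
232739 = 8*28236 + 6851
28236 = 4*6851 + 832
6851 = 8*832 + 195
832 = 4*195 + 52
195 = 3*52 + 39
52 = 1*39 + 13
39 = 3*13 + 0
gcd(7179822, 4069507) = 13.
Back-substituting:
13 = 52 − 39
13 = −195 + 4·52
13 = 4·832 − 17·195
13 = −17·6851 + 140·832
13 = 140·28236 − 577·6851
13 = −577·232739 + 4756·28236
13 = 4756·959192 − 19601·232739
13 = −19601·3110315 + 63559·959192
13 = 63559·4069507 − 83160·3110315
13 = −83160·7179822 + 146719·4069507
So 13 = (-83160)·7179822 + (146719)·4069507.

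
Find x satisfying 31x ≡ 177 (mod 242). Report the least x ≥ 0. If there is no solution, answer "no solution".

First find gcd(31, 242):
242 = 7×31 + 25
31 = 1×25 + 6
25 = 4×6 + 1
6 = 6×1 + 0
gcd = 1, so a unique solution mod 242 exists.
Back-substitute for the Bézout coefficients:
1 = 25 − 4·6
1 = −4·31 + 5·25
1 = 5·242 − 39·31
So 31·(-39) ≡ 1 (mod 242), giving 31⁻¹ ≡ 203.
x ≡ 31⁻¹·177 ≡ 203·177 ≡ 115 (mod 242).

115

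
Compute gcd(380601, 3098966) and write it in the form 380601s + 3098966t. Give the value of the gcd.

13

Euclidean algorithm:
3098966 = 8·380601 + 54158
380601 = 7·54158 + 1495
54158 = 36·1495 + 338
1495 = 4·338 + 143
338 = 2·143 + 52
143 = 2·52 + 39
52 = 1·39 + 13
39 = 3·13 + 0
gcd(380601, 3098966) = 13.
Working backward:
13 = 52 − 39
13 = −143 + 3·52
13 = 3·338 − 7·143
13 = −7·1495 + 31·338
13 = 31·54158 − 1123·1495
13 = −1123·380601 + 7892·54158
13 = 7892·3098966 − 64259·380601
So 13 = (7892)·3098966 + (-64259)·380601.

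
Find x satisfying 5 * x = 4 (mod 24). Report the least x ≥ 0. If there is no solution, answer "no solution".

20

First find gcd(5, 24):
24 = 4*5 + 4
5 = 1*4 + 1
4 = 4*1 + 0
gcd = 1, so a unique solution mod 24 exists.
Back-substitute for the Bézout coefficients:
1 = 5 − 4
1 = −24 + 5·5
So 5·(5) ≡ 1 (mod 24), giving 5⁻¹ ≡ 5.
x ≡ 5⁻¹·4 ≡ 5·4 ≡ 20 (mod 24).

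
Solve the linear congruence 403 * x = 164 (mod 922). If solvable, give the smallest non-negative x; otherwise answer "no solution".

792

First find gcd(403, 922):
922 = 2×403 + 116
403 = 3×116 + 55
116 = 2×55 + 6
55 = 9×6 + 1
6 = 6×1 + 0
gcd = 1, so a unique solution mod 922 exists.
Back-substitute for the Bézout coefficients:
1 = 55 − 9·6
1 = −9·116 + 19·55
1 = 19·403 − 66·116
1 = −66·922 + 151·403
So 403·(151) ≡ 1 (mod 922), giving 403⁻¹ ≡ 151.
x ≡ 403⁻¹·164 ≡ 151·164 ≡ 792 (mod 922).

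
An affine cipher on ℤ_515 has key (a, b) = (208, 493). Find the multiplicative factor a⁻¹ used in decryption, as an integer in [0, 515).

52

Apply the Euclidean algorithm to 515 and 208:
515 = 2×208 + 99
208 = 2×99 + 10
99 = 9×10 + 9
10 = 1×9 + 1
9 = 9×1 + 0
gcd = 1, so the inverse exists. Back-substitute:
1 = 10 − 9
1 = −99 + 10·10
1 = 10·208 − 21·99
1 = −21·515 + 52·208
So 208·52 ≡ 1 (mod 515).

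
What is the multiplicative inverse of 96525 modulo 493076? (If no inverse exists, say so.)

Run Euclid on (493076, 96525):
493076 = 5*96525 + 10451
96525 = 9*10451 + 2466
10451 = 4*2466 + 587
2466 = 4*587 + 118
587 = 4*118 + 115
118 = 1*115 + 3
115 = 38*3 + 1
3 = 3*1 + 0
gcd = 1, so the inverse exists. Back-substitute:
1 = 115 − 38·3
1 = −38·118 + 39·115
1 = 39·587 − 194·118
1 = −194·2466 + 815·587
1 = 815·10451 − 3454·2466
1 = −3454·96525 + 31901·10451
1 = 31901·493076 − 162959·96525
So 96525·(-162959) ≡ 1 (mod 493076), and -162959 ≡ 330117 (mod 493076).

330117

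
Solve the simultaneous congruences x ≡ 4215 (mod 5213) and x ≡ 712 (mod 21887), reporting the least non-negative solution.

Write x = 4215 + 5213·k. Then 5213·k ≡ 712 − 4215 ≡ 18384 (mod 21887).
Need 5213⁻¹ mod 21887. Extended Euclid on (21887, 5213):
21887 = 4×5213 + 1035
5213 = 5×1035 + 38
1035 = 27×38 + 9
38 = 4×9 + 2
9 = 4×2 + 1
2 = 2×1 + 0
Back-substitute:
1 = 9 − 4·2
1 = −4·38 + 17·9
1 = 17·1035 − 463·38
1 = −463·5213 + 2332·1035
1 = 2332·21887 − 9791·5213
5213⁻¹ ≡ 12096 (mod 21887), so k ≡ 12096·18384 ≡ 944 (mod 21887).
x = 4215 + 5213·944 = 4925287.

4925287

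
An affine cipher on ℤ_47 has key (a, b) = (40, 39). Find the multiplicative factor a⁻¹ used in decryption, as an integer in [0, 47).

gcd(47, 40) by repeated division:
47 = 1×40 + 7
40 = 5×7 + 5
7 = 1×5 + 2
5 = 2×2 + 1
2 = 2×1 + 0
Since gcd(40, 47) = 1, back-substitute to write 1 as a combination:
1 = 5 − 2·2
1 = −2·7 + 3·5
1 = 3·40 − 17·7
1 = −17·47 + 20·40
So 40·20 ≡ 1 (mod 47).

20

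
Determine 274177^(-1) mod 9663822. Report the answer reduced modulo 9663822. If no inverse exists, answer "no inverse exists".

Apply the Euclidean algorithm to 9663822 and 274177:
9663822 = 35·274177 + 67627
274177 = 4·67627 + 3669
67627 = 18·3669 + 1585
3669 = 2·1585 + 499
1585 = 3·499 + 88
499 = 5·88 + 59
88 = 1·59 + 29
59 = 2·29 + 1
29 = 29·1 + 0
The gcd is 1. Working backward:
1 = 59 − 2·29
1 = −2·88 + 3·59
1 = 3·499 − 17·88
1 = −17·1585 + 54·499
1 = 54·3669 − 125·1585
1 = −125·67627 + 2304·3669
1 = 2304·274177 − 9341·67627
1 = −9341·9663822 + 329239·274177
So 274177·329239 ≡ 1 (mod 9663822).

329239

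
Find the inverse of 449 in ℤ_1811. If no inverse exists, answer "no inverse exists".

gcd(1811, 449) by repeated division:
1811 = 4×449 + 15
449 = 29×15 + 14
15 = 1×14 + 1
14 = 14×1 + 0
gcd = 1, so the inverse exists. Back-substitute:
1 = 15 − 14
1 = −449 + 30·15
1 = 30·1811 − 121·449
Hence 449⁻¹ ≡ -121 ≡ 1690 (mod 1811).

1690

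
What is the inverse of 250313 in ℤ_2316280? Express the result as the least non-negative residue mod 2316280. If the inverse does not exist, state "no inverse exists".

2064297

Apply the Euclidean algorithm to 2316280 and 250313:
2316280 = 9·250313 + 63463
250313 = 3·63463 + 59924
63463 = 1·59924 + 3539
59924 = 16·3539 + 3300
3539 = 1·3300 + 239
3300 = 13·239 + 193
239 = 1·193 + 46
193 = 4·46 + 9
46 = 5·9 + 1
9 = 9·1 + 0
Since gcd(250313, 2316280) = 1, back-substitute to write 1 as a combination:
1 = 46 − 5·9
1 = −5·193 + 21·46
1 = 21·239 − 26·193
1 = −26·3300 + 359·239
1 = 359·3539 − 385·3300
1 = −385·59924 + 6519·3539
1 = 6519·63463 − 6904·59924
1 = −6904·250313 + 27231·63463
1 = 27231·2316280 − 251983·250313
Thus 250313·(-251983) ≡ 1 (mod 2316280); reducing, -251983 mod 2316280 = 2064297.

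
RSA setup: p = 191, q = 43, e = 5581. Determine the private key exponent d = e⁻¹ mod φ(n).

7501

φ(n) = (p−1)(q−1) = 190·42 = 7980.
Need d with 5581·d ≡ 1 (mod 7980). Apply the extended Euclidean algorithm:
7980 = 1*5581 + 2399
5581 = 2*2399 + 783
2399 = 3*783 + 50
783 = 15*50 + 33
50 = 1*33 + 17
33 = 1*17 + 16
17 = 1*16 + 1
16 = 16*1 + 0
Back-substitute:
1 = 17 − 16
1 = −33 + 2·17
1 = 2·50 − 3·33
1 = −3·783 + 47·50
1 = 47·2399 − 144·783
1 = −144·5581 + 335·2399
1 = 335·7980 − 479·5581
So 5581·(-479) ≡ 1 (mod 7980), hence d ≡ -479 ≡ 7501 (mod 7980).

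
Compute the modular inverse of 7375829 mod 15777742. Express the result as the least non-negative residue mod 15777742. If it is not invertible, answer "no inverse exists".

Run Euclid on (15777742, 7375829):
15777742 = 2×7375829 + 1026084
7375829 = 7×1026084 + 193241
1026084 = 5×193241 + 59879
193241 = 3×59879 + 13604
59879 = 4×13604 + 5463
13604 = 2×5463 + 2678
5463 = 2×2678 + 107
2678 = 25×107 + 3
107 = 35×3 + 2
3 = 1×2 + 1
2 = 2×1 + 0
gcd = 1, so the inverse exists. Back-substitute:
1 = 3 − 2
1 = −107 + 36·3
1 = 36·2678 − 901·107
1 = −901·5463 + 1838·2678
1 = 1838·13604 − 4577·5463
1 = −4577·59879 + 20146·13604
1 = 20146·193241 − 65015·59879
1 = −65015·1026084 + 345221·193241
1 = 345221·7375829 − 2481562·1026084
1 = −2481562·15777742 + 5308345·7375829
So 7375829·5308345 ≡ 1 (mod 15777742).

5308345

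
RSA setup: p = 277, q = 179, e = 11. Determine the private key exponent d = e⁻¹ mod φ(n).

22331

φ(n) = (p−1)(q−1) = 276·178 = 49128.
Need d with 11·d ≡ 1 (mod 49128). Apply the extended Euclidean algorithm:
49128 = 4466·11 + 2
11 = 5·2 + 1
2 = 2·1 + 0
Back-substitute:
1 = 11 − 5·2
1 = −5·49128 + 22331·11
So 11·22331 ≡ 1 (mod 49128), hence d = 22331.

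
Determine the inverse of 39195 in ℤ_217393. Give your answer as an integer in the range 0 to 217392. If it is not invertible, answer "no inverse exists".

Run Euclid on (217393, 39195):
217393 = 5*39195 + 21418
39195 = 1*21418 + 17777
21418 = 1*17777 + 3641
17777 = 4*3641 + 3213
3641 = 1*3213 + 428
3213 = 7*428 + 217
428 = 1*217 + 211
217 = 1*211 + 6
211 = 35*6 + 1
6 = 6*1 + 0
The gcd is 1. Working backward:
1 = 211 − 35·6
1 = −35·217 + 36·211
1 = 36·428 − 71·217
1 = −71·3213 + 533·428
1 = 533·3641 − 604·3213
1 = −604·17777 + 2949·3641
1 = 2949·21418 − 3553·17777
1 = −3553·39195 + 6502·21418
1 = 6502·217393 − 36063·39195
So 39195·(-36063) ≡ 1 (mod 217393), and -36063 ≡ 181330 (mod 217393).

181330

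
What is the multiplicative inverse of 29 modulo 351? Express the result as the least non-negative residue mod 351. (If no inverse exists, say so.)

230

Extended Euclidean algorithm:
351 = 12×29 + 3
29 = 9×3 + 2
3 = 1×2 + 1
2 = 2×1 + 0
gcd = 1, so the inverse exists. Back-substitute:
1 = 3 − 2
1 = −29 + 10·3
1 = 10·351 − 121·29
Thus 29·(-121) ≡ 1 (mod 351); reducing, -121 mod 351 = 230.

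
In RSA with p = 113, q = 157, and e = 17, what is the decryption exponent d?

13361

φ(n) = (p−1)(q−1) = 112·156 = 17472.
Need d with 17·d ≡ 1 (mod 17472). Apply the extended Euclidean algorithm:
17472 = 1027·17 + 13
17 = 1·13 + 4
13 = 3·4 + 1
4 = 4·1 + 0
Back-substitute:
1 = 13 − 3·4
1 = −3·17 + 4·13
1 = 4·17472 − 4111·17
So 17·(-4111) ≡ 1 (mod 17472), hence d ≡ -4111 ≡ 13361 (mod 17472).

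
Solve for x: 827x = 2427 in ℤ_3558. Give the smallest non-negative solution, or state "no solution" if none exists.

687

First find gcd(827, 3558):
3558 = 4·827 + 250
827 = 3·250 + 77
250 = 3·77 + 19
77 = 4·19 + 1
19 = 19·1 + 0
gcd = 1, so a unique solution mod 3558 exists.
Back-substitute for the Bézout coefficients:
1 = 77 − 4·19
1 = −4·250 + 13·77
1 = 13·827 − 43·250
1 = −43·3558 + 185·827
So 827·(185) ≡ 1 (mod 3558), giving 827⁻¹ ≡ 185.
x ≡ 827⁻¹·2427 ≡ 185·2427 ≡ 687 (mod 3558).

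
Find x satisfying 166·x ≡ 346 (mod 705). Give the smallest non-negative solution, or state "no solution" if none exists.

121

First find gcd(166, 705):
705 = 4×166 + 41
166 = 4×41 + 2
41 = 20×2 + 1
2 = 2×1 + 0
gcd = 1, so a unique solution mod 705 exists.
Back-substitute for the Bézout coefficients:
1 = 41 − 20·2
1 = −20·166 + 81·41
1 = 81·705 − 344·166
So 166·(-344) ≡ 1 (mod 705), giving 166⁻¹ ≡ 361.
x ≡ 166⁻¹·346 ≡ 361·346 ≡ 121 (mod 705).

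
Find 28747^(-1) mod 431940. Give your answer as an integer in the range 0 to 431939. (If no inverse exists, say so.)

289723

Apply the Euclidean algorithm to 431940 and 28747:
431940 = 15*28747 + 735
28747 = 39*735 + 82
735 = 8*82 + 79
82 = 1*79 + 3
79 = 26*3 + 1
3 = 3*1 + 0
gcd = 1, so the inverse exists. Back-substitute:
1 = 79 − 26·3
1 = −26·82 + 27·79
1 = 27·735 − 242·82
1 = −242·28747 + 9465·735
1 = 9465·431940 − 142217·28747
So 28747·(-142217) ≡ 1 (mod 431940), and -142217 ≡ 289723 (mod 431940).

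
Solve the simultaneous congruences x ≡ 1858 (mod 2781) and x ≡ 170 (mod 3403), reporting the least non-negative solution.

3539290

Write x = 1858 + 2781·k. Then 2781·k ≡ 170 − 1858 ≡ 1715 (mod 3403).
Need 2781⁻¹ mod 3403. Extended Euclid on (3403, 2781):
3403 = 1·2781 + 622
2781 = 4·622 + 293
622 = 2·293 + 36
293 = 8·36 + 5
36 = 7·5 + 1
5 = 5·1 + 0
Back-substitute:
1 = 36 − 7·5
1 = −7·293 + 57·36
1 = 57·622 − 121·293
1 = −121·2781 + 541·622
1 = 541·3403 − 662·2781
2781⁻¹ ≡ 2741 (mod 3403), so k ≡ 2741·1715 ≡ 1272 (mod 3403).
x = 1858 + 2781·1272 = 3539290.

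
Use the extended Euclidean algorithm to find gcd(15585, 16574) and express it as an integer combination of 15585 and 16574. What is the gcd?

1

Euclidean algorithm:
16574 = 1*15585 + 989
15585 = 15*989 + 750
989 = 1*750 + 239
750 = 3*239 + 33
239 = 7*33 + 8
33 = 4*8 + 1
8 = 8*1 + 0
gcd(15585, 16574) = 1.
Express as a combination:
1 = 33 − 4·8
1 = −4·239 + 29·33
1 = 29·750 − 91·239
1 = −91·989 + 120·750
1 = 120·15585 − 1891·989
1 = −1891·16574 + 2011·15585
So 1 = (-1891)·16574 + (2011)·15585.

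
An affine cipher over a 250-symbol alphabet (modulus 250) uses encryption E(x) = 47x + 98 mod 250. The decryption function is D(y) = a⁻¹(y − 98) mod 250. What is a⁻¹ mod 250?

gcd(250, 47) by repeated division:
250 = 5×47 + 15
47 = 3×15 + 2
15 = 7×2 + 1
2 = 2×1 + 0
gcd = 1, so the inverse exists. Back-substitute:
1 = 15 − 7·2
1 = −7·47 + 22·15
1 = 22·250 − 117·47
So 47·(-117) ≡ 1 (mod 250), and -117 ≡ 133 (mod 250).

133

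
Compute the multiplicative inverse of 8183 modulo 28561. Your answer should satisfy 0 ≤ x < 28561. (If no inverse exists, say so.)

20837

gcd(28561, 8183) by repeated division:
28561 = 3*8183 + 4012
8183 = 2*4012 + 159
4012 = 25*159 + 37
159 = 4*37 + 11
37 = 3*11 + 4
11 = 2*4 + 3
4 = 1*3 + 1
3 = 3*1 + 0
The gcd is 1. Working backward:
1 = 4 − 3
1 = −11 + 3·4
1 = 3·37 − 10·11
1 = −10·159 + 43·37
1 = 43·4012 − 1085·159
1 = −1085·8183 + 2213·4012
1 = 2213·28561 − 7724·8183
Thus 8183·(-7724) ≡ 1 (mod 28561); reducing, -7724 mod 28561 = 20837.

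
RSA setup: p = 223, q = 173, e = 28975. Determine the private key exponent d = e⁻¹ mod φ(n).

φ(n) = (p−1)(q−1) = 222·172 = 38184.
Need d with 28975·d ≡ 1 (mod 38184). Apply the extended Euclidean algorithm:
38184 = 1×28975 + 9209
28975 = 3×9209 + 1348
9209 = 6×1348 + 1121
1348 = 1×1121 + 227
1121 = 4×227 + 213
227 = 1×213 + 14
213 = 15×14 + 3
14 = 4×3 + 2
3 = 1×2 + 1
2 = 2×1 + 0
Back-substitute:
1 = 3 − 2
1 = −14 + 5·3
1 = 5·213 − 76·14
1 = −76·227 + 81·213
1 = 81·1121 − 400·227
1 = −400·1348 + 481·1121
1 = 481·9209 − 3286·1348
1 = −3286·28975 + 10339·9209
1 = 10339·38184 − 13625·28975
So 28975·(-13625) ≡ 1 (mod 38184), hence d ≡ -13625 ≡ 24559 (mod 38184).

24559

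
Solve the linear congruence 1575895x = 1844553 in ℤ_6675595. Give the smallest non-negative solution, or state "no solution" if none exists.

gcd(1575895, 6675595):
6675595 = 4·1575895 + 372015
1575895 = 4·372015 + 87835
372015 = 4·87835 + 20675
87835 = 4·20675 + 5135
20675 = 4·5135 + 135
5135 = 38·135 + 5
135 = 27·5 + 0
gcd = 5, but 5 ∤ 1844553, so the congruence has no solution.

no solution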